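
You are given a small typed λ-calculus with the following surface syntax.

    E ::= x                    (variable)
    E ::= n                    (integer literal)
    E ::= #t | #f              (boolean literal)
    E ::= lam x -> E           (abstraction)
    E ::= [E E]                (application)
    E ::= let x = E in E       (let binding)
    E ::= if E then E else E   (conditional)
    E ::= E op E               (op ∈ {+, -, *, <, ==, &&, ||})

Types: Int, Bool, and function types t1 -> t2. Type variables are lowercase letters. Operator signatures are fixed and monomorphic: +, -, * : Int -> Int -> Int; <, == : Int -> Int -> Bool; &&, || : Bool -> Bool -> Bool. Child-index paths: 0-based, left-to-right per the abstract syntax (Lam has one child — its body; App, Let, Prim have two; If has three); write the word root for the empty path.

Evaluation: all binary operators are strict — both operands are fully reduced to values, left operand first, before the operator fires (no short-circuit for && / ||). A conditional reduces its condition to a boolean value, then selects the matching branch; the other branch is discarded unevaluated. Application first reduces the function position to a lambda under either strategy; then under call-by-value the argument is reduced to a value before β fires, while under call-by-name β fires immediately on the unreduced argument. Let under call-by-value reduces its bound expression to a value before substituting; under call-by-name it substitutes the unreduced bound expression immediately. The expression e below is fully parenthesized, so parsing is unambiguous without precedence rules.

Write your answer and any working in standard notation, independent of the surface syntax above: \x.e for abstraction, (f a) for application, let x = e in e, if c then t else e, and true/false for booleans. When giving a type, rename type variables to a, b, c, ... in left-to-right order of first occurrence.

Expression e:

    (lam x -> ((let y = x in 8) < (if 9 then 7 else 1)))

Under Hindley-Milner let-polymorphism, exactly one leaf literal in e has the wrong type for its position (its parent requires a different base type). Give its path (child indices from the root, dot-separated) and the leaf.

Derivation:
x : a
let y : a
  unify Int ~ Int
  unify Int ~ Bool
  FAIL: mismatch Int ~ Bool

Answer: 0.1.0 : 9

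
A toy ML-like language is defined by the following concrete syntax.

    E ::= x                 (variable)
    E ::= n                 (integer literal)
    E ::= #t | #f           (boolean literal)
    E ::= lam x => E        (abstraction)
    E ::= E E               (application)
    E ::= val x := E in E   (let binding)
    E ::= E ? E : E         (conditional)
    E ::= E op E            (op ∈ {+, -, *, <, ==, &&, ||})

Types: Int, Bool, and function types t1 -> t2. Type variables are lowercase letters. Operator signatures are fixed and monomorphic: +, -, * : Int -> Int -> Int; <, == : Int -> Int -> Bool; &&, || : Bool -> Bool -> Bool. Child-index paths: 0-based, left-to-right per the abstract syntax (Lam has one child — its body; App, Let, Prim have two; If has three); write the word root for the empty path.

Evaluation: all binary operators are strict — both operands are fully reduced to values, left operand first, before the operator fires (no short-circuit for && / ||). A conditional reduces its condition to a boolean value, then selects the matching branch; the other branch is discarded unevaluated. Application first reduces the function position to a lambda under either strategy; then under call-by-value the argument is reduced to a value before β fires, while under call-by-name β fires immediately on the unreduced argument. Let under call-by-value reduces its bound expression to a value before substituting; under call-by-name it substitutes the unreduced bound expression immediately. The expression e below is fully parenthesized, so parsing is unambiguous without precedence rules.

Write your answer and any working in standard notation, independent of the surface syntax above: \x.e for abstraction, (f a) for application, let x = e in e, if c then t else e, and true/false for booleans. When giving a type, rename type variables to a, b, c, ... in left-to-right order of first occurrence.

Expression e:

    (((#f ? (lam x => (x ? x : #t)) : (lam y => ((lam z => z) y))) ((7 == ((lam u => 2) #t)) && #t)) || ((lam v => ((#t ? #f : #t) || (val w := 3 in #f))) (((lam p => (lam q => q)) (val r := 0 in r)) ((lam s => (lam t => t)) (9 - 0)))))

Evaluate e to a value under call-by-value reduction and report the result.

Answer: false

Working:
step 0: (((if false then (\x.(if x then x else true)) else (\y.((\z.z) y))) ((7 == ((\u.2) true)) && true)) || ((\v.((if true then false else true) || (let w = 3 in false))) (((\p.(\q.q)) (let r = 0 in r)) ((\s.(\t.t)) (9 - 0)))))
step 1: [if@0.0] (((\y.((\z.z) y)) ((7 == ((\u.2) true)) && true)) || ((\v.((if true then false else true) || (let w = 3 in false))) (((\p.(\q.q)) (let r = 0 in r)) ((\s.(\t.t)) (9 - 0)))))
step 2: [beta@0.1.0.1] (((\y.((\z.z) y)) ((7 == 2) && true)) || ((\v.((if true then false else true) || (let w = 3 in false))) (((\p.(\q.q)) (let r = 0 in r)) ((\s.(\t.t)) (9 - 0)))))
step 3: [delta@0.1.0] (((\y.((\z.z) y)) (false && true)) || ((\v.((if true then false else true) || (let w = 3 in false))) (((\p.(\q.q)) (let r = 0 in r)) ((\s.(\t.t)) (9 - 0)))))
step 4: [delta@0.1] (((\y.((\z.z) y)) false) || ((\v.((if true then false else true) || (let w = 3 in false))) (((\p.(\q.q)) (let r = 0 in r)) ((\s.(\t.t)) (9 - 0)))))
step 5: [beta@0] (((\z.z) false) || ((\v.((if true then false else true) || (let w = 3 in false))) (((\p.(\q.q)) (let r = 0 in r)) ((\s.(\t.t)) (9 - 0)))))
step 6: [beta@0] (false || ((\v.((if true then false else true) || (let w = 3 in false))) (((\p.(\q.q)) (let r = 0 in r)) ((\s.(\t.t)) (9 - 0)))))
step 7: [let@1.1.0.1] (false || ((\v.((if true then false else true) || (let w = 3 in false))) (((\p.(\q.q)) 0) ((\s.(\t.t)) (9 - 0)))))
step 8: [beta@1.1.0] (false || ((\v.((if true then false else true) || (let w = 3 in false))) ((\q.q) ((\s.(\t.t)) (9 - 0)))))
step 9: [delta@1.1.1.1] (false || ((\v.((if true then false else true) || (let w = 3 in false))) ((\q.q) ((\s.(\t.t)) 9))))
step 10: [beta@1.1.1] (false || ((\v.((if true then false else true) || (let w = 3 in false))) ((\q.q) (\t.t))))
step 11: [beta@1.1] (false || ((\v.((if true then false else true) || (let w = 3 in false))) (\t.t)))
step 12: [beta@1] (false || ((if true then false else true) || (let w = 3 in false)))
step 13: [if@1.0] (false || (false || (let w = 3 in false)))
step 14: [let@1.1] (false || (false || false))
step 15: [delta@1] (false || false)
step 16: [delta@root] false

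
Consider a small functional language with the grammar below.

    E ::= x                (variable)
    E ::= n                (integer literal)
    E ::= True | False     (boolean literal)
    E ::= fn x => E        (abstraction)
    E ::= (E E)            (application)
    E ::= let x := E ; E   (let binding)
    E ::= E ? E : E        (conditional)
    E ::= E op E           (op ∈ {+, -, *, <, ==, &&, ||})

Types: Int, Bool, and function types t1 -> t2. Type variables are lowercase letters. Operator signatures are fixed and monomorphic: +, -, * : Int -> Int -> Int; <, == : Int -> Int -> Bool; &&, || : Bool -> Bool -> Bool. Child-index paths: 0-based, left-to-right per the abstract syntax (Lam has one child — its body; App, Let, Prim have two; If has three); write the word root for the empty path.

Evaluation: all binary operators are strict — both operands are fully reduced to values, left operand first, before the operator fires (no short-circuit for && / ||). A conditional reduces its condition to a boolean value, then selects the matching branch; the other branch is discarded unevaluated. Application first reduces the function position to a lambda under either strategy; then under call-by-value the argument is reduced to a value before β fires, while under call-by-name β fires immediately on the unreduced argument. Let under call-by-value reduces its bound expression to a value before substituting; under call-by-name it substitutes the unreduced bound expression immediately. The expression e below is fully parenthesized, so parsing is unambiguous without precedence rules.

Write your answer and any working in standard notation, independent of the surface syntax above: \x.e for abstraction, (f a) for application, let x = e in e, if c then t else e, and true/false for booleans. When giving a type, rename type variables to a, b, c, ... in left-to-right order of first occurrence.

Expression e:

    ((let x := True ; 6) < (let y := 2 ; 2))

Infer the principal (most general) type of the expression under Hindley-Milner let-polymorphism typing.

Answer: Bool

Working:
let x : Bool
  unify Int ~ Int
let y : Int
  unify Int ~ Int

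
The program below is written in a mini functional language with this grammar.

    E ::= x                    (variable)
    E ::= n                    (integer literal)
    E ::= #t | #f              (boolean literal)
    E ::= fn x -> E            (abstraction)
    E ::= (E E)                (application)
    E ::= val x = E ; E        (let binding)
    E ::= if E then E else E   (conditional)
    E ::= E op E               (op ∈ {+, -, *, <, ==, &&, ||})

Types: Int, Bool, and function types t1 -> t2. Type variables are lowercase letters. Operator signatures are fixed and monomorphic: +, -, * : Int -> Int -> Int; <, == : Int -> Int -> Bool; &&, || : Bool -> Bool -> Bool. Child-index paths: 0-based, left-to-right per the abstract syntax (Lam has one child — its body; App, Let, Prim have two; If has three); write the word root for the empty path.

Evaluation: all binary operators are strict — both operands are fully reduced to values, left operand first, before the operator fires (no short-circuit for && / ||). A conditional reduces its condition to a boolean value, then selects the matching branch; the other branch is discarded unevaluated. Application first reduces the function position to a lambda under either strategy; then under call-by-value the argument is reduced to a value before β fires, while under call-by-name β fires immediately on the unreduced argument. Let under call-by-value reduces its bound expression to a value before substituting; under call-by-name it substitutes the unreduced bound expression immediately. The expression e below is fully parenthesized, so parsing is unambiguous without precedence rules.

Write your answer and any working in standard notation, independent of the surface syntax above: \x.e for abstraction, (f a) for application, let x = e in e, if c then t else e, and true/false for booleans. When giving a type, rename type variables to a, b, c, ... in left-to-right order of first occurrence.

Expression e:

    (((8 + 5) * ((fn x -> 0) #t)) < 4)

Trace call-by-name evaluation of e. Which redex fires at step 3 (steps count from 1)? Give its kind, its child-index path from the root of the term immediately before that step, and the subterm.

Answer: delta at 0 : (13 * 0)

Working:
step 0: (((8 + 5) * ((\x.0) true)) < 4)
step 1: [delta@0.0] ((13 * ((\x.0) true)) < 4)
step 2: [beta@0.1] ((13 * 0) < 4)
step 3: [delta@0] (0 < 4)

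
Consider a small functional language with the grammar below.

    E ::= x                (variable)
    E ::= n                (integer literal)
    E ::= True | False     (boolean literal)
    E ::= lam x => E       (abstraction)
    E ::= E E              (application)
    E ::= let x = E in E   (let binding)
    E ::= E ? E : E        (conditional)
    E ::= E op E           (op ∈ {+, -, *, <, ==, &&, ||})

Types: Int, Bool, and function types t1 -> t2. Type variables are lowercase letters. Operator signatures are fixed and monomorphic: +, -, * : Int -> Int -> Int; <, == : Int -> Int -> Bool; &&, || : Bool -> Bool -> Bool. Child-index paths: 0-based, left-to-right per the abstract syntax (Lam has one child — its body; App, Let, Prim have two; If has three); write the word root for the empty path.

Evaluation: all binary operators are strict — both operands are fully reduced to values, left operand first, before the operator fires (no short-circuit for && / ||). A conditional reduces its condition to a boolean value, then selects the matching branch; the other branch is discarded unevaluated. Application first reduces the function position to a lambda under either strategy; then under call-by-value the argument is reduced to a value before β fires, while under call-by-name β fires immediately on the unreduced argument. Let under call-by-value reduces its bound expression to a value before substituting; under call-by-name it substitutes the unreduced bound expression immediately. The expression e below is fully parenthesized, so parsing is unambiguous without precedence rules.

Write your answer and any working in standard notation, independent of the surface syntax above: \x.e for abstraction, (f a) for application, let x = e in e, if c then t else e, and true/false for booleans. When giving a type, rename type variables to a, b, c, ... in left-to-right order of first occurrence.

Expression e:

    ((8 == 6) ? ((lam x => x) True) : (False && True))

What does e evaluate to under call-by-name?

Derivation:
step 0: (if (8 == 6) then ((\x.x) true) else (false && true))
step 1: [delta@0] (if false then ((\x.x) true) else (false && true))
step 2: [if@root] (false && true)
step 3: [delta@root] false

Answer: false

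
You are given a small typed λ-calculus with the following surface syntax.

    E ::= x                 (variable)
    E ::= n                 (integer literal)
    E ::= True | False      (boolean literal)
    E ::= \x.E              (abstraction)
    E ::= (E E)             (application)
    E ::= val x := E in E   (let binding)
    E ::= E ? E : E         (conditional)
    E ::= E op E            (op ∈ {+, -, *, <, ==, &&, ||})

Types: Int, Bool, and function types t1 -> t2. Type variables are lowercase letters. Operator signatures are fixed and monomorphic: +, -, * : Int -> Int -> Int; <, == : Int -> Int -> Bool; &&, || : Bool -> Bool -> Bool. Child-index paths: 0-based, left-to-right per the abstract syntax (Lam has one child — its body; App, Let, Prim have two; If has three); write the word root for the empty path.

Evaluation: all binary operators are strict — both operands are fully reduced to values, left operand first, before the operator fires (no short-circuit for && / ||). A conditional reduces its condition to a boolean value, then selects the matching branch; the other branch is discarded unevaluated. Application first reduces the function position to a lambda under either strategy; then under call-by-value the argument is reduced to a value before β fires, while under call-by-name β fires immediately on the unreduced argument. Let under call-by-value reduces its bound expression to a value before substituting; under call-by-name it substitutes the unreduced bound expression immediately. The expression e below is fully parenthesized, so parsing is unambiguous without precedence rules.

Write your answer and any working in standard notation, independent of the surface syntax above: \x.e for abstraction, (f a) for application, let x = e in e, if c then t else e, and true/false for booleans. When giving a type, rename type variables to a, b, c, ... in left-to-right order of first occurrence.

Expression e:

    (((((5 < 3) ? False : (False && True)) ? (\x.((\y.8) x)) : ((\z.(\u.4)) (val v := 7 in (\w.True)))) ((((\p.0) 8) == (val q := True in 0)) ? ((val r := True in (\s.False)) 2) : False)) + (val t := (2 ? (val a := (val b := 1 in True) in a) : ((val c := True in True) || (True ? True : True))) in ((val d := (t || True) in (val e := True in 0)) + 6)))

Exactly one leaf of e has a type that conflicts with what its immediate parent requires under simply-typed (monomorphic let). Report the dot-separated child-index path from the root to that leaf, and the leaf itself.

Working:
  unify Int ~ Int
  unify Int ~ Int
  unify Bool ~ Bool
  unify Bool ~ Bool
  unify Bool ~ Bool
  unify Bool ~ Bool
  unify Bool ~ Bool
\y._ : b -> Int
x : a
  unify b -> Int ~ a -> c
  unify b ~ a
  unify Int ~ c
_ _ : Int
\x._ : a -> Int
\u._ : e -> Int
\z._ : d -> e -> Int
let v : Int
\w._ : f -> Bool
  unify d -> e -> Int ~ (f -> Bool) -> g
  unify d ~ f -> Bool
  unify e -> Int ~ g
_ _ : e -> Int
  unify a -> Int ~ e -> Int
  unify a ~ e
  unify Int ~ Int
\p._ : h -> Int
  unify h -> Int ~ Int -> i
  unify h ~ Int
  unify Int ~ i
_ _ : Int
  unify Int ~ Int
let q : Bool
  unify Int ~ Int
  unify Bool ~ Bool
let r : Bool
\s._ : j -> Bool
  unify j -> Bool ~ Int -> k
  unify j ~ Int
  unify Bool ~ k
_ _ : Bool
  unify Bool ~ Bool
  unify e -> Int ~ Bool -> l
  unify e ~ Bool
  unify Int ~ l
_ _ : Int
  unify Int ~ Int
  unify Int ~ Bool
  FAIL: mismatch Int ~ Bool

Answer: 1.0.0 : 2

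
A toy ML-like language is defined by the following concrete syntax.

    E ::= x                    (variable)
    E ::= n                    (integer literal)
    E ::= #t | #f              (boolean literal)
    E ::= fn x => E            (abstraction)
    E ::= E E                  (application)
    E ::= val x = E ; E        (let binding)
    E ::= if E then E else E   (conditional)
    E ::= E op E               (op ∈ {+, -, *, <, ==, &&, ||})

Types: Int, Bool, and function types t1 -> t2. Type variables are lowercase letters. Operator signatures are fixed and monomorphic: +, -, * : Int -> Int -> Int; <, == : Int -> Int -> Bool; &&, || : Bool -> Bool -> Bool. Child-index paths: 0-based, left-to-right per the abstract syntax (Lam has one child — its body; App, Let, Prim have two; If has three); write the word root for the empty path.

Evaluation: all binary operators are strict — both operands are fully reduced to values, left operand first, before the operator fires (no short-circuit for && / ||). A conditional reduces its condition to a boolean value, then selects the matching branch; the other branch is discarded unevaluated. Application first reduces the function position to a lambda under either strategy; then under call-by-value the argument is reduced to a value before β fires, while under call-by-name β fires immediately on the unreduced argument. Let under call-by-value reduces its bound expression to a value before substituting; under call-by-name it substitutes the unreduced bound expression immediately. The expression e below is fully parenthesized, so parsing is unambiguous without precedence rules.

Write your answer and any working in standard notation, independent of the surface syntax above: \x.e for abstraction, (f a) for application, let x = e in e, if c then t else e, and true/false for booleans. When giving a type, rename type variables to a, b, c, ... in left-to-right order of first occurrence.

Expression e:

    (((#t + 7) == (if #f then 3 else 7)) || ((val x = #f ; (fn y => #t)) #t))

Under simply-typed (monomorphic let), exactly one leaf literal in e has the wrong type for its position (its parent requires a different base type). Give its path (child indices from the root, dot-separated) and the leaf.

Answer: 0.0.0 : true

Working:
  unify Bool ~ Int
  FAIL: mismatch Bool ~ Int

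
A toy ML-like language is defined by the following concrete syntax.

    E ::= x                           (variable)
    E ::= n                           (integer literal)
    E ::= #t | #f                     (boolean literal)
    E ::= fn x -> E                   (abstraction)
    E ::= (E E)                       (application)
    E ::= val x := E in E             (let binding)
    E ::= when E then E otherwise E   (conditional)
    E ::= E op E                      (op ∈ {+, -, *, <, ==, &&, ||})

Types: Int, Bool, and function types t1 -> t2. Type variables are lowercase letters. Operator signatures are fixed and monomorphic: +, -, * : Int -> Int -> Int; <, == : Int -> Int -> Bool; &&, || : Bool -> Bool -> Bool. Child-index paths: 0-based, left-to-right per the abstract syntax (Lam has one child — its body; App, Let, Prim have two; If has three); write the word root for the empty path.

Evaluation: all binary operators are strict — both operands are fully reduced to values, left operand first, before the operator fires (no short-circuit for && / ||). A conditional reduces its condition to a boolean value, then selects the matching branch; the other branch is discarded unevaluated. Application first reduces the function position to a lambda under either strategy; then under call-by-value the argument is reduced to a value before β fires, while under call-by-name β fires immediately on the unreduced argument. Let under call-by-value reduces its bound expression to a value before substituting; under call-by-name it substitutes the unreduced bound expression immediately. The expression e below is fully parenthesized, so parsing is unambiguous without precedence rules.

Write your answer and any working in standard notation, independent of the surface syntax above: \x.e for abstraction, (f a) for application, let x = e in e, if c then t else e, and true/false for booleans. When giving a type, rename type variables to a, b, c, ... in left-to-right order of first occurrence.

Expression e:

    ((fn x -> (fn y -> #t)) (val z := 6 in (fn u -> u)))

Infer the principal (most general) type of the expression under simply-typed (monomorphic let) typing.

Answer: a -> Bool

Trace:
\y._ : b -> Bool
\x._ : a -> b -> Bool
let z : Int
u : c
\u._ : c -> c
  unify a -> b -> Bool ~ (c -> c) -> d
  unify a ~ c -> c
  unify b -> Bool ~ d
_ _ : b -> Bool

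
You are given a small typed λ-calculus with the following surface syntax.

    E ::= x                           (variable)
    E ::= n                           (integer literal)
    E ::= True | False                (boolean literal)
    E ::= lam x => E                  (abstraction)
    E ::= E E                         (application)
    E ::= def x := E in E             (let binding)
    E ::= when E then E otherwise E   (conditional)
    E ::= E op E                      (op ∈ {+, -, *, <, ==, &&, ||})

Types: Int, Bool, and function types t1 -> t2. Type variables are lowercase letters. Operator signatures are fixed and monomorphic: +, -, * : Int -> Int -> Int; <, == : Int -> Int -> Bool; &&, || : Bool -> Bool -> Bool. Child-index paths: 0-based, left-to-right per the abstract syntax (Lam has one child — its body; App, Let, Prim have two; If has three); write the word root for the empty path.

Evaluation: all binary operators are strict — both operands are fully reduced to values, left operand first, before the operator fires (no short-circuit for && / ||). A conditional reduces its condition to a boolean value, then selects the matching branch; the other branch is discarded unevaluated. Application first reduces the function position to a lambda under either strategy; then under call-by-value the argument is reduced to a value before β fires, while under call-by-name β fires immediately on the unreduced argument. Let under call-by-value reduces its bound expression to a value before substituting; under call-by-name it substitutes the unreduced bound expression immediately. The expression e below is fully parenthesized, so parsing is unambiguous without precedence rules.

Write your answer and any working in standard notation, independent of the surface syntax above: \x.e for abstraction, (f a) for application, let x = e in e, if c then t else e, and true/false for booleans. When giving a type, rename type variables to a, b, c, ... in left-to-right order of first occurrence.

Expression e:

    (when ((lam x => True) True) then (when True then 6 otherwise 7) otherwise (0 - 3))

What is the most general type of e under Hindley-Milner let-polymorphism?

Derivation:
\x._ : a -> Bool
  unify a -> Bool ~ Bool -> b
  unify a ~ Bool
  unify Bool ~ b
_ _ : Bool
  unify Bool ~ Bool
  unify Bool ~ Bool
  unify Int ~ Int
  unify Int ~ Int
  unify Int ~ Int
  unify Int ~ Int

Answer: Int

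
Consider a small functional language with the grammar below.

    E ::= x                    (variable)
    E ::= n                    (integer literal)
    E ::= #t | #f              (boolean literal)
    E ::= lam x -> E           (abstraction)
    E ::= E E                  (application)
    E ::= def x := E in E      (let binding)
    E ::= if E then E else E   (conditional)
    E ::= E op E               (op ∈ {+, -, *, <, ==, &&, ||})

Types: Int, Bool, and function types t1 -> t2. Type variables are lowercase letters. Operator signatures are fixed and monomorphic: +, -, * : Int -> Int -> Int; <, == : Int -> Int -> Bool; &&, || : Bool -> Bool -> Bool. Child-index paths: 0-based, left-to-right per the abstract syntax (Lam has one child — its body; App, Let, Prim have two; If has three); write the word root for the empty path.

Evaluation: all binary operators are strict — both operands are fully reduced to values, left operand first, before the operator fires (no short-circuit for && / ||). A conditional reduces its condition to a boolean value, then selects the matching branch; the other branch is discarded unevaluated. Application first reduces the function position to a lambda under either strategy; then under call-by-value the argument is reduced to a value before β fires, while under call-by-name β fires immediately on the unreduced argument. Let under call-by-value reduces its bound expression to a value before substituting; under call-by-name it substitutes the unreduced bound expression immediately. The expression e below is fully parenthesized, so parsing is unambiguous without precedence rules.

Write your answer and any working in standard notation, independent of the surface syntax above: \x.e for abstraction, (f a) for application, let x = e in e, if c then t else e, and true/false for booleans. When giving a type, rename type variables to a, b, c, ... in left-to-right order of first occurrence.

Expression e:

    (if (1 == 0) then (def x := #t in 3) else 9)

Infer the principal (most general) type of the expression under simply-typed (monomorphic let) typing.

Answer: Int

Trace:
  unify Int ~ Int
  unify Int ~ Int
  unify Bool ~ Bool
let x : Bool
  unify Int ~ Int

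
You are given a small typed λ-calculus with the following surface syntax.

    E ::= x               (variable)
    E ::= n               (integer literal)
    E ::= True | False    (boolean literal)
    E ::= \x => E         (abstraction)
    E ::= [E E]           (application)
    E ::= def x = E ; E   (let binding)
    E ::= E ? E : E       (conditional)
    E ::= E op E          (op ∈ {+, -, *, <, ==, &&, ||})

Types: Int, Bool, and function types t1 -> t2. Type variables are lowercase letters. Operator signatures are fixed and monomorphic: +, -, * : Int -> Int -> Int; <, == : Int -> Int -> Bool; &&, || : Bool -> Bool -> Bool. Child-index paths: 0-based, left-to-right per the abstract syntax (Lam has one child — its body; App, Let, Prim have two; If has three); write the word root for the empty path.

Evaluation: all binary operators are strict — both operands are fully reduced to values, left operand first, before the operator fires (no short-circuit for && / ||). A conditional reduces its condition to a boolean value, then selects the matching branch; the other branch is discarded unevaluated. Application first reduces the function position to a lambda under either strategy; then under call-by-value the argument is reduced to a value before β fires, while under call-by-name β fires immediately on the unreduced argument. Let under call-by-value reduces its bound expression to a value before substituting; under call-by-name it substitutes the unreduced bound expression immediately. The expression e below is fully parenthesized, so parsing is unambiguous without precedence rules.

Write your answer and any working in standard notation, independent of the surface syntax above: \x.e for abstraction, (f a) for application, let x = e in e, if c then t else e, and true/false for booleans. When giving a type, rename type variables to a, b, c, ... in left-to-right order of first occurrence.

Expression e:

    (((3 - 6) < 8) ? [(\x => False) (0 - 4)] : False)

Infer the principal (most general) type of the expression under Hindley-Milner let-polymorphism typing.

Answer: Bool

Trace:
  unify Int ~ Int
  unify Int ~ Int
  unify Int ~ Int
  unify Int ~ Int
  unify Bool ~ Bool
\x._ : a -> Bool
  unify Int ~ Int
  unify Int ~ Int
  unify a -> Bool ~ Int -> b
  unify a ~ Int
  unify Bool ~ b
_ _ : Bool
  unify Bool ~ Bool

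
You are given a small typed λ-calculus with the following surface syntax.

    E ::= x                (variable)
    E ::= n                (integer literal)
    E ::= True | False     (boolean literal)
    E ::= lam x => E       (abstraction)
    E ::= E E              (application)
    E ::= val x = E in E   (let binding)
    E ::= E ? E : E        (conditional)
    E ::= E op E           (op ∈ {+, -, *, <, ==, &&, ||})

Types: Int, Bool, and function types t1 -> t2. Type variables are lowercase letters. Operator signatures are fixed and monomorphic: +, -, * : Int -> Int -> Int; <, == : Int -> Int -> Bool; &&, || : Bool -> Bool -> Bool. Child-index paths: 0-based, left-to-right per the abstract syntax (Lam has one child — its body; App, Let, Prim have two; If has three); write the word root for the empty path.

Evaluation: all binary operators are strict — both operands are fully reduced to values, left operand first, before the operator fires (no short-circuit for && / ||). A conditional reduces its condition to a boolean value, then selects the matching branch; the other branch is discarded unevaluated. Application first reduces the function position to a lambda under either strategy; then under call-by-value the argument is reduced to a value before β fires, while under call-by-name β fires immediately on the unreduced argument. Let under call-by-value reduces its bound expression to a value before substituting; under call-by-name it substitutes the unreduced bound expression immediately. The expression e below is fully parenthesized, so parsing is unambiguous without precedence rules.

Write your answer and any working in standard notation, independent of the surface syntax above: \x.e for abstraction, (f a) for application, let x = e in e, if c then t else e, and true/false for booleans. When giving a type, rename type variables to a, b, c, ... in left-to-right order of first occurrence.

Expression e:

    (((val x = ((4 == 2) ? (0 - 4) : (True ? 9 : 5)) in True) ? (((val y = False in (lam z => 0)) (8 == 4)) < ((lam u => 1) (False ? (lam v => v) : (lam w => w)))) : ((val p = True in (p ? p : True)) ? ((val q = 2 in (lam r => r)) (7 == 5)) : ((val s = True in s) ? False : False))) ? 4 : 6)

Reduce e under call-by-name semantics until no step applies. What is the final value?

Working:
step 0: (if (if (let x = (if (4 == 2) then (0 - 4) else (if true then 9 else 5)) in true) then (((let y = false in (\z.0)) (8 == 4)) < ((\u.1) (if false then (\v.v) else (\w.w)))) else (if (let p = true in (if p then p else true)) then ((let q = 2 in (\r.r)) (7 == 5)) else (if (let s = true in s) then false else false))) then 4 else 6)
step 1: [let@0.0] (if (if true then (((let y = false in (\z.0)) (8 == 4)) < ((\u.1) (if false then (\v.v) else (\w.w)))) else (if (let p = true in (if p then p else true)) then ((let q = 2 in (\r.r)) (7 == 5)) else (if (let s = true in s) then false else false))) then 4 else 6)
step 2: [if@0] (if (((let y = false in (\z.0)) (8 == 4)) < ((\u.1) (if false then (\v.v) else (\w.w)))) then 4 else 6)
step 3: [let@0.0.0] (if (((\z.0) (8 == 4)) < ((\u.1) (if false then (\v.v) else (\w.w)))) then 4 else 6)
step 4: [beta@0.0] (if (0 < ((\u.1) (if false then (\v.v) else (\w.w)))) then 4 else 6)
step 5: [beta@0.1] (if (0 < 1) then 4 else 6)
step 6: [delta@0] (if true then 4 else 6)
step 7: [if@root] 4

Answer: 4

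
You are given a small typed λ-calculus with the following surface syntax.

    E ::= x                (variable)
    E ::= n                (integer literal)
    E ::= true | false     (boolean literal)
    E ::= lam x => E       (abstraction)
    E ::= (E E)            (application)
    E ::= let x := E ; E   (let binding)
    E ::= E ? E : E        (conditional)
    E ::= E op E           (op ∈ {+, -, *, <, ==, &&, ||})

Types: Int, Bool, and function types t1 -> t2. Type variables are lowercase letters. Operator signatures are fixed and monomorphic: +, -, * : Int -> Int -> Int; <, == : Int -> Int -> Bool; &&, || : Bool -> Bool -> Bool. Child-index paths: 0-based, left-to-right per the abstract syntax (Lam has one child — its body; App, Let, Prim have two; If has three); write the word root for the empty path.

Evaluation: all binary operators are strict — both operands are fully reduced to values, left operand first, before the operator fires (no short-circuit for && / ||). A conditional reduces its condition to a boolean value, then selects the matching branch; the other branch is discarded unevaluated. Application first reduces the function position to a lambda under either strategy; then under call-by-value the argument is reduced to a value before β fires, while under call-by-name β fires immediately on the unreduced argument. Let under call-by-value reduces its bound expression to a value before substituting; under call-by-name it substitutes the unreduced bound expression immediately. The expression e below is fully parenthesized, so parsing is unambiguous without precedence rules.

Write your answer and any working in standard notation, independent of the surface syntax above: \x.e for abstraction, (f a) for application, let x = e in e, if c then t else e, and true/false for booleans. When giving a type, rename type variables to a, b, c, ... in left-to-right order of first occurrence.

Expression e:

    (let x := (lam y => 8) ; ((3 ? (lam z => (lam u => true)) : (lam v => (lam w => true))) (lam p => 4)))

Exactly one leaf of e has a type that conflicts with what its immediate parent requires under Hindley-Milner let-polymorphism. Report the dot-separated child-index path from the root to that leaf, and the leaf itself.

Trace:
\y._ : a -> Int
let x : forall. a -> Int
  unify Int ~ Bool
  FAIL: mismatch Int ~ Bool

Answer: 1.0.0 : 3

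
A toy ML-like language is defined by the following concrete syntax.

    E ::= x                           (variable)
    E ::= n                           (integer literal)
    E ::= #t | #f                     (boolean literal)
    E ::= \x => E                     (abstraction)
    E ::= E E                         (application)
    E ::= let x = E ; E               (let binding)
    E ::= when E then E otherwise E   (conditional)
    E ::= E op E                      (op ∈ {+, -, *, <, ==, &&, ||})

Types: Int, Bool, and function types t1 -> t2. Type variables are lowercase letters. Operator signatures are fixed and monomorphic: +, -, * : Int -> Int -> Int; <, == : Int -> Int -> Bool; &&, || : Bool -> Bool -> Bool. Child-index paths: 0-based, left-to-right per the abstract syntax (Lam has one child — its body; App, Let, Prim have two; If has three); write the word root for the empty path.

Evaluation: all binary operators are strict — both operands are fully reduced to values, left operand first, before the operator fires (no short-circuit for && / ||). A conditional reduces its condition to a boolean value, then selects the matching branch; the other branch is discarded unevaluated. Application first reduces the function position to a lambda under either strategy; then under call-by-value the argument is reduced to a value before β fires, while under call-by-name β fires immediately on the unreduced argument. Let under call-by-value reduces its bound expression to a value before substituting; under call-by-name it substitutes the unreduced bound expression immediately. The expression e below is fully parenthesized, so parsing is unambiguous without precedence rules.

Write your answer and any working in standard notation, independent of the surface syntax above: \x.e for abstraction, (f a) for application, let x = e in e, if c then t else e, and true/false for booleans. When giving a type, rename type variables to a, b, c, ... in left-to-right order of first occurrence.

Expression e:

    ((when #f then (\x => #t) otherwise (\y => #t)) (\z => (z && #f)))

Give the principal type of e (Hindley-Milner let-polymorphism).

Working:
  unify Bool ~ Bool
\x._ : a -> Bool
\y._ : b -> Bool
  unify a -> Bool ~ b -> Bool
  unify a ~ b
  unify Bool ~ Bool
z : c
  unify c ~ Bool
  unify Bool ~ Bool
\z._ : Bool -> Bool
  unify b -> Bool ~ (Bool -> Bool) -> d
  unify b ~ Bool -> Bool
  unify Bool ~ d
_ _ : Bool

Answer: Bool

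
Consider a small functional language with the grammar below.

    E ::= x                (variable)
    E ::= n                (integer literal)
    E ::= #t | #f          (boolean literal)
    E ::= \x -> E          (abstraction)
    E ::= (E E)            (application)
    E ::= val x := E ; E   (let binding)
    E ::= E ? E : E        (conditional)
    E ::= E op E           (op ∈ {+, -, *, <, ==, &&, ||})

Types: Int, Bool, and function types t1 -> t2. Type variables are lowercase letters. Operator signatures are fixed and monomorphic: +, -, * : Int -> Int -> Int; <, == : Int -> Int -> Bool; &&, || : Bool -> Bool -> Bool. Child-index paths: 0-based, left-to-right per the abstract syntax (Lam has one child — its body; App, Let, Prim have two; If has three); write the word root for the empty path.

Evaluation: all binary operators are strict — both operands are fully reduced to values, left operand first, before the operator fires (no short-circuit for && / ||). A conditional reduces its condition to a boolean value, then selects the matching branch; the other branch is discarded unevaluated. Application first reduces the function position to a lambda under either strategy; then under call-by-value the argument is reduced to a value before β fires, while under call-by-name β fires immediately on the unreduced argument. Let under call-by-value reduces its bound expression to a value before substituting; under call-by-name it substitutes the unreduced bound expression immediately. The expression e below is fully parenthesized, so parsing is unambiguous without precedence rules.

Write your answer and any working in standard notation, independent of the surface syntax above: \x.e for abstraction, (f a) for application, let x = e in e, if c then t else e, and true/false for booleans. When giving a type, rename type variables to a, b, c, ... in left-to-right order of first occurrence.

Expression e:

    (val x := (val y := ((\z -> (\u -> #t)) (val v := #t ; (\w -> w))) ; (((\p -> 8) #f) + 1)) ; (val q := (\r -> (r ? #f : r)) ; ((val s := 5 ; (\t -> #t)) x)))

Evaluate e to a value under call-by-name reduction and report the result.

Trace:
step 0: (let x = (let y = ((\z.(\u.true)) (let v = true in (\w.w))) in (((\p.8) false) + 1)) in (let q = (\r.(if r then false else r)) in ((let s = 5 in (\t.true)) x)))
step 1: [let@root] (let q = (\r.(if r then false else r)) in ((let s = 5 in (\t.true)) (let y = ((\z.(\u.true)) (let v = true in (\w.w))) in (((\p.8) false) + 1))))
step 2: [let@root] ((let s = 5 in (\t.true)) (let y = ((\z.(\u.true)) (let v = true in (\w.w))) in (((\p.8) false) + 1)))
step 3: [let@0] ((\t.true) (let y = ((\z.(\u.true)) (let v = true in (\w.w))) in (((\p.8) false) + 1)))
step 4: [beta@root] true

Answer: true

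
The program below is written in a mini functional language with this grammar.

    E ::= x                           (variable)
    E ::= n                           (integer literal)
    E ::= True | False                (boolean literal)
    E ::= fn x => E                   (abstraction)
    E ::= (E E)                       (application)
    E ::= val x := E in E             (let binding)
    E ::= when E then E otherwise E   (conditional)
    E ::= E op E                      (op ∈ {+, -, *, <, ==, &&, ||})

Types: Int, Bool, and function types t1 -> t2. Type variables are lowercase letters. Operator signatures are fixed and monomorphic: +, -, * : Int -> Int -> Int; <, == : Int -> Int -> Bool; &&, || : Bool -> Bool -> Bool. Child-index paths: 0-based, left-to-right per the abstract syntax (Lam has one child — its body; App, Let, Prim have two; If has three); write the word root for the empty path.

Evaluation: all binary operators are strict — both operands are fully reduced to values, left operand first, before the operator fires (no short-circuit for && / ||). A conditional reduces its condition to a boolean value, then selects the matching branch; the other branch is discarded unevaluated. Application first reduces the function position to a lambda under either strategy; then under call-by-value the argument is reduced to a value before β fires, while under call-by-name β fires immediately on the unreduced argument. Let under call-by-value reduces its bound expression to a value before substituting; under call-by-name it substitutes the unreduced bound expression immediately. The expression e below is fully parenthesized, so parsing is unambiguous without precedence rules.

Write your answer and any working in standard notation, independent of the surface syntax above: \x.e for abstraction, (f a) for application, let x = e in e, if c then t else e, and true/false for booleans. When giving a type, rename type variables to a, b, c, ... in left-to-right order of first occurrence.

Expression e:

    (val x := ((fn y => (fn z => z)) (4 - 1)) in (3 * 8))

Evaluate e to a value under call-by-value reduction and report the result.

Derivation:
step 0: (let x = ((\y.(\z.z)) (4 - 1)) in (3 * 8))
step 1: [delta@0.1] (let x = ((\y.(\z.z)) 3) in (3 * 8))
step 2: [beta@0] (let x = (\z.z) in (3 * 8))
step 3: [let@root] (3 * 8)
step 4: [delta@root] 24

Answer: 24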